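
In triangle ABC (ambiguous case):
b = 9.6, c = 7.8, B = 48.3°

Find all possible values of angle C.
sin(C)/c = sin(B)/b  →  sin(C) = c·sin(B)/b = 7.8·sin(48.3°)/9.6 = 0.606644
C₁ = arcsin(0.606644) = 37.35°,  C₂ = 180° - C₁ = 142.65°
Check C₂: A = 180° - 48.3° - 142.65° = -10.95° ≤ 0, rejected
C = 37.35° (one solution)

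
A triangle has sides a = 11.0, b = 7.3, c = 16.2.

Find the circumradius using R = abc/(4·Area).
s = (a+b+c)/2 = 17.25
Area = √(s(s-a)(s-b)(s-c)) = √(17.25·6.25·9.95·1.05) = 33.5615
R = abc/(4·Area) = (11.0·7.3·16.2)/(4·33.5615) = 1300.86/134.246 = 9.69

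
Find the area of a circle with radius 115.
Area = pi * r²
Area = pi * 115²
Area = pi * 13225
Area = 41547.56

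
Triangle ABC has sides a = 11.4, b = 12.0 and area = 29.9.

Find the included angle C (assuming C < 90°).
Area = ½ab·sin(C)  →  sin(C) = 2·Area/(ab)
sin(C) = 2·29.9/(11.4·12.0) = 0.437135
C = arcsin(0.437135) = 25.92°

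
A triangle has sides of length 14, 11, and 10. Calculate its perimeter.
Perimeter = sum of all sides
Perimeter = 14 + 11 + 10
Perimeter = 35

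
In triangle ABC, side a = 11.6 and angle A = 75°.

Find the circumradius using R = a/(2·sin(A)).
R = a/(2·sin(A)) = 11.6/(2·sin(75°))
R = 11.6/(2·0.965926) = 11.6/1.931852 = 6.005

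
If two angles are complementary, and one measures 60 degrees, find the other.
Complementary angles sum to 90 degrees.
Other angle = 90 - 60
Other angle = 30 degrees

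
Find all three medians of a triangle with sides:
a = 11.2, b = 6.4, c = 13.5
Using m_x = ½√(2y² + 2z² - x²):
m_a = ½√(2·6.4² + 2·13.5² - 11.2²) = ½√320.98 = 8.958
m_b = ½√(2·11.2² + 2·13.5² - 6.4²) = ½√574.42 = 11.98
m_c = ½√(2·11.2² + 2·6.4² - 13.5²) = ½√150.55 = 6.135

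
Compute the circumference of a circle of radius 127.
Circumference = 2 * pi * r
Circumference = 2 * pi * 127
Circumference = 797.96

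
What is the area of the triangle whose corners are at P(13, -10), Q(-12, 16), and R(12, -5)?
Using the coordinate formula: Area = (1/2)|x₁(y₂-y₃) + x₂(y₃-y₁) + x₃(y₁-y₂)|
Area = (1/2)|13(16-(-5)) + (-12)((-5)-(-10)) + 12((-10)-16)|
Area = (1/2)|13*21 + (-12)*5 + 12*(-26)|
Area = (1/2)|273 + (-60) + (-312)|
Area = (1/2)*99 = 49.50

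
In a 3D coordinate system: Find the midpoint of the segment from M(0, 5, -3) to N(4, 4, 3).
Midpoint = ((0+4)/2, (5+4)/2, (-3+3)/2) = (2, 4.5, 0)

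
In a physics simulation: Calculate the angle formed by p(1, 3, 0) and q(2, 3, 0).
p·q = 11, |p|² = 10, |q|² = 13
cos θ = 11/√130 ≈ 0.9648
θ ≈ 15.26°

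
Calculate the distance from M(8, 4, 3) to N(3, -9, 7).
d = √[(-5)² + (-13)² + (4)²] = √210 = 14.49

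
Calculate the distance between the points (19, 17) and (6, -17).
Using the distance formula: d = sqrt((x₂-x₁)² + (y₂-y₁)²)
dx = 6 - 19 = -13
dy = (-17) - 17 = -34
d = sqrt((-13)² + (-34)²) = sqrt(169 + 1156) = sqrt(1325) = 36.40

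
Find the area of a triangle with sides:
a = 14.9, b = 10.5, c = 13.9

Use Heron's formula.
s = (a+b+c)/2 = (14.9+10.5+13.9)/2 = 19.65
A = √(s(s-a)(s-b)(s-c)) = √(19.65·4.75·9.15·5.75)
A = √4910.72 = 70.08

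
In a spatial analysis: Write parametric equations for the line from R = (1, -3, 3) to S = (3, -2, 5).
Direction vector d = S - R = (2, 1, 2)
x = 1 + 2t, y = -3 + t, z = 3 + 2t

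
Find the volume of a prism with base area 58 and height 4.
Volume = base area * height
Volume = 58 * 4
Volume = 232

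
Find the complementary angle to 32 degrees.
Complementary angles sum to 90 degrees.
Other angle = 90 - 32
Other angle = 58 degrees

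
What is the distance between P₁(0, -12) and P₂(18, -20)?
Using the distance formula: d = sqrt((x₂-x₁)² + (y₂-y₁)²)
dx = 18 - 0 = 18
dy = (-20) - (-12) = -8
d = sqrt(18² + (-8)²) = sqrt(324 + 64) = sqrt(388) = 19.70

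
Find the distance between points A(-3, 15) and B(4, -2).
Using the distance formula: d = sqrt((x₂-x₁)² + (y₂-y₁)²)
dx = 4 - (-3) = 7
dy = (-2) - 15 = -17
d = sqrt(7² + (-17)²) = sqrt(49 + 289) = sqrt(338) = 18.38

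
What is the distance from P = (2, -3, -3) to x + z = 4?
d = |1(2) + 0(-3) + 1(-3) - (4)| / √(1² + 0² + 1²) = 5/√2 = 3.536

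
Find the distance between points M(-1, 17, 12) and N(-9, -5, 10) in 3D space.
d = √[(-8)² + (-22)² + (-2)²] = √552 = 23.49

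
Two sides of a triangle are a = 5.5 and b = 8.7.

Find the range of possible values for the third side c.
By the triangle inequality: |a - b| < c < a + b
|5.5 - 8.7| < c < 5.5 + 8.7
3.2 < c < 14.2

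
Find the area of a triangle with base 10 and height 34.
Area = (1/2) * base * height
Area = (1/2) * 10 * 34
Area = 170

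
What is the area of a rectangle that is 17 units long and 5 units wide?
Area = length * width
Area = 17 * 5
Area = 85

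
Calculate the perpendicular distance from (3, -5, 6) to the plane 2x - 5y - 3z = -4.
d = |2(3) + (-5)(-5) + (-3)(6) - (-4)| / √(2² + (-5)² + (-3)²) = 17/√38 = 2.758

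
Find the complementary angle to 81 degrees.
Complementary angles sum to 90 degrees.
Other angle = 90 - 81
Other angle = 9 degrees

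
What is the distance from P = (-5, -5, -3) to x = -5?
d = |1(-5) + 0(-5) + 0(-3) - (-5)| / √(1² + 0² + 0²) = 0/√1 = 0.0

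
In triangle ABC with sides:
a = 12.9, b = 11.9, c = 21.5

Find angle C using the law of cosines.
cos(C) = (a² + b² - c²)/(2ab)
cos(C) = (12.9² + 11.9² - 21.5²)/(2·12.9·11.9) = -154.23/307.02 = -0.502345
C = arccos(-0.502345) = 120.2°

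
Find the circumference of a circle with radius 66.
Circumference = 2 * pi * r
Circumference = 2 * pi * 66
Circumference = 414.69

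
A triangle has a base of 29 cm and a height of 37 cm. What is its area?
Area = (1/2) * base * height
Area = (1/2) * 29 * 37
Area = 536.50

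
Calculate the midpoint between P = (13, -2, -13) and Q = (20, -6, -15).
Midpoint = ((13+20)/2, (-2-6)/2, (-13-15)/2) = (16.5, -4, -14)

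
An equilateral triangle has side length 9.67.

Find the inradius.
For an equilateral triangle, r = s/(2√3) where s is the side.
r = 9.67/(2√3) = 9.67/3.464102 = 2.791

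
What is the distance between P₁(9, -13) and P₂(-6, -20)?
Using the distance formula: d = sqrt((x₂-x₁)² + (y₂-y₁)²)
dx = (-6) - 9 = -15
dy = (-20) - (-13) = -7
d = sqrt((-15)² + (-7)²) = sqrt(225 + 49) = sqrt(274) = 16.55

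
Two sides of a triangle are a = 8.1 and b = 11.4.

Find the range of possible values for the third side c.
By the triangle inequality: |a - b| < c < a + b
|8.1 - 11.4| < c < 8.1 + 11.4
3.3 < c < 19.5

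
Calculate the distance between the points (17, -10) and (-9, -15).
Using the distance formula: d = sqrt((x₂-x₁)² + (y₂-y₁)²)
dx = (-9) - 17 = -26
dy = (-15) - (-10) = -5
d = sqrt((-26)² + (-5)²) = sqrt(676 + 25) = sqrt(701) = 26.48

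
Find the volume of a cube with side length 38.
Volume = s³
Volume = 38³
Volume = 54872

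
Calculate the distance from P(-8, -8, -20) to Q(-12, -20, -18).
d = √[(-4)² + (-12)² + (2)²] = √164 = 12.81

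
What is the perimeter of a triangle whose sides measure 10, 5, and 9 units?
Perimeter = sum of all sides
Perimeter = 10 + 5 + 9
Perimeter = 24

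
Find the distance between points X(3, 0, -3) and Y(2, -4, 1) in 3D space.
d = √[(-1)² + (-4)² + (4)²] = √33 = 5.745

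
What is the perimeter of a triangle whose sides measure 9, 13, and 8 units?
Perimeter = sum of all sides
Perimeter = 9 + 13 + 8
Perimeter = 30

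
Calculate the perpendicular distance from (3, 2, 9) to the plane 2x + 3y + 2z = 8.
d = |2(3) + 3(2) + 2(9) - (8)| / √(2² + 3² + 2²) = 22/√17 = 5.336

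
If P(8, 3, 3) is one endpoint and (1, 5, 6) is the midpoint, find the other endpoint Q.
Q = (2×1 - 8, 2×5 - 3, 2×6 - 3) = (-6, 7, 9)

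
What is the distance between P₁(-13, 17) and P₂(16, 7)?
Using the distance formula: d = sqrt((x₂-x₁)² + (y₂-y₁)²)
dx = 16 - (-13) = 29
dy = 7 - 17 = -10
d = sqrt(29² + (-10)²) = sqrt(841 + 100) = sqrt(941) = 30.68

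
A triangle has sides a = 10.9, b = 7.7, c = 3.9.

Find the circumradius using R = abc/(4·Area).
s = (a+b+c)/2 = 11.25
Area = √(s(s-a)(s-b)(s-c)) = √(11.25·0.35·3.55·7.35) = 10.136
R = abc/(4·Area) = (10.9·7.7·3.9)/(4·10.136) = 327.327/40.544 = 8.073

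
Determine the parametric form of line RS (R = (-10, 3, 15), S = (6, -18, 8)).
Direction vector d = S - R = (16, -21, -7)
x = -10 + 16t, y = 3 - 21t, z = 15 - 7t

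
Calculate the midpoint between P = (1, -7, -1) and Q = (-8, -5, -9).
Midpoint = ((1-8)/2, (-7-5)/2, (-1-9)/2) = (-3.5, -6, -5)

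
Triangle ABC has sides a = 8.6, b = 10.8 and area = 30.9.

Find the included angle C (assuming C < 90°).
Area = ½ab·sin(C)  →  sin(C) = 2·Area/(ab)
sin(C) = 2·30.9/(8.6·10.8) = 0.665375
C = arcsin(0.665375) = 41.71°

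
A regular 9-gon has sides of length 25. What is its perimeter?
Perimeter = number of sides * side length
Perimeter = 9 * 25
Perimeter = 225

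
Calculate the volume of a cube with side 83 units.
Volume = s³
Volume = 83³
Volume = 571787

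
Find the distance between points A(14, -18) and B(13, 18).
Using the distance formula: d = sqrt((x₂-x₁)² + (y₂-y₁)²)
dx = 13 - 14 = -1
dy = 18 - (-18) = 36
d = sqrt((-1)² + 36²) = sqrt(1 + 1296) = sqrt(1297) = 36.01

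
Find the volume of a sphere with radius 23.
Volume = (4/3) * pi * r³
Volume = (4/3) * pi * 23³
Volume = (4/3) * pi * 12167
Volume = 50965.01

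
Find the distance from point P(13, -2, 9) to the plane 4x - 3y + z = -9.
d = |4(13) + (-3)(-2) + 1(9) - (-9)| / √(4² + (-3)² + 1²) = 76/√26 = 14.9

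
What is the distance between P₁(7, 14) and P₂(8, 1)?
Using the distance formula: d = sqrt((x₂-x₁)² + (y₂-y₁)²)
dx = 8 - 7 = 1
dy = 1 - 14 = -13
d = sqrt(1² + (-13)²) = sqrt(1 + 169) = sqrt(170) = 13.04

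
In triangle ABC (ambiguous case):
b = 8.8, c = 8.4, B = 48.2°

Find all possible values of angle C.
sin(C)/c = sin(B)/b  →  sin(C) = c·sin(B)/b = 8.4·sin(48.2°)/8.8 = 0.711591
C₁ = arcsin(0.711591) = 45.36°,  C₂ = 180° - C₁ = 134.64°
Check C₂: A = 180° - 48.2° - 134.64° = -2.84° ≤ 0, rejected
C = 45.36° (one solution)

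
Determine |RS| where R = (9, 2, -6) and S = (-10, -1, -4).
d = √[(-19)² + (-3)² + (2)²] = √374 = 19.34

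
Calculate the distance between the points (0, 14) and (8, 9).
Using the distance formula: d = sqrt((x₂-x₁)² + (y₂-y₁)²)
dx = 8 - 0 = 8
dy = 9 - 14 = -5
d = sqrt(8² + (-5)²) = sqrt(64 + 25) = sqrt(89) = 9.43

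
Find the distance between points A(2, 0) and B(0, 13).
Using the distance formula: d = sqrt((x₂-x₁)² + (y₂-y₁)²)
dx = 0 - 2 = -2
dy = 13 - 0 = 13
d = sqrt((-2)² + 13²) = sqrt(4 + 169) = sqrt(173) = 13.15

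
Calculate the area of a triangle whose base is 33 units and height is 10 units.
Area = (1/2) * base * height
Area = (1/2) * 33 * 10
Area = 165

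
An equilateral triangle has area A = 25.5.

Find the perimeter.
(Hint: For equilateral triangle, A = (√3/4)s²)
A = (√3/4)s²  →  s² = 4A/√3 = 4·25.5/√3 = 58.8897
s = 7.67396
Perimeter = 3s = 23.02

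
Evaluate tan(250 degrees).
tan(250 degrees) = 2.7475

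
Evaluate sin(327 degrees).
sin(327 degrees) = -0.5446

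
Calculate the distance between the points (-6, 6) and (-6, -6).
Using the distance formula: d = sqrt((x₂-x₁)² + (y₂-y₁)²)
dx = (-6) - (-6) = 0
dy = (-6) - 6 = -12
d = sqrt(0² + (-12)²) = sqrt(0 + 144) = sqrt(144) = 12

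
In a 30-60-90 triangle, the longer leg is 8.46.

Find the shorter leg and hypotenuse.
In a 30-60-90 triangle, sides are in ratio 1 : √3 : 2.
Long leg = short leg·√3  →  short leg = 8.46/√3 = 4.884
Hypotenuse = 2·(short leg) = 2·8.46/√3 = 9.769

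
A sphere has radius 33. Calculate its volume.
Volume = (4/3) * pi * r³
Volume = (4/3) * pi * 33³
Volume = (4/3) * pi * 35937
Volume = 150532.55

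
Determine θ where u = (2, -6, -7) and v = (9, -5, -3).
u·v = 69, |u|² = 89, |v|² = 115
cos θ = 69/√10235 ≈ 0.682
θ ≈ 47.0°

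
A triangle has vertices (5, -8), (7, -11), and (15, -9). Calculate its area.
Using the coordinate formula: Area = (1/2)|x₁(y₂-y₃) + x₂(y₃-y₁) + x₃(y₁-y₂)|
Area = (1/2)|5((-11)-(-9)) + 7((-9)-(-8)) + 15((-8)-(-11))|
Area = (1/2)|5*(-2) + 7*(-1) + 15*3|
Area = (1/2)|(-10) + (-7) + 45|
Area = (1/2)*28 = 14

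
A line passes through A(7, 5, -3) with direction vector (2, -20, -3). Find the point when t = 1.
P(1) = (7 + 2(1), 5 + (-20)(1), -3 + (-3)(1)) = (9, -15, -6)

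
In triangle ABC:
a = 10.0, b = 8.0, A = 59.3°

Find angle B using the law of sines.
sin(B)/b = sin(A)/a
sin(B) = b·sin(A)/a = 8.0·sin(59.3°)/10.0 = 0.687882
B = arcsin(0.687882) = 43.46°  (b ≤ a, so B ≤ A and the acute solution is unique)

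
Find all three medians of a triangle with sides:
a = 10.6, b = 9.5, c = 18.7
Using m_x = ½√(2y² + 2z² - x²):
m_a = ½√(2·9.5² + 2·18.7² - 10.6²) = ½√767.52 = 13.85
m_b = ½√(2·10.6² + 2·18.7² - 9.5²) = ½√833.85 = 14.44
m_c = ½√(2·10.6² + 2·9.5² - 18.7²) = ½√55.53 = 3.726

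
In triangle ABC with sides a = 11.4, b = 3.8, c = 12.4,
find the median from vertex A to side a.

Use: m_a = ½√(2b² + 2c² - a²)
m_a = ½√(2·3.8² + 2·12.4² - 11.4²)
m_a = ½√(28.88 + 307.52 - 129.96) = ½√206.44 = 7.184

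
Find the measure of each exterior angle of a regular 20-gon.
Exterior angle of a regular n-gon = 360/n
Exterior angle = 360/20
Exterior angle = 18 degrees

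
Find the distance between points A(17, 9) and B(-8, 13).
Using the distance formula: d = sqrt((x₂-x₁)² + (y₂-y₁)²)
dx = (-8) - 17 = -25
dy = 13 - 9 = 4
d = sqrt((-25)² + 4²) = sqrt(625 + 16) = sqrt(641) = 25.32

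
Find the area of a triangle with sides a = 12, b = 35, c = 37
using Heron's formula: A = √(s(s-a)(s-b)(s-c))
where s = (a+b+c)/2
s = (12+35+37)/2 = 42
A = √(42·30·7·5) = √44100 = 210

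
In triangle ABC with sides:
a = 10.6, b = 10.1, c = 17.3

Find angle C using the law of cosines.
cos(C) = (a² + b² - c²)/(2ab)
cos(C) = (10.6² + 10.1² - 17.3²)/(2·10.6·10.1) = -84.92/214.12 = -0.396600
C = arccos(-0.396600) = 113.4°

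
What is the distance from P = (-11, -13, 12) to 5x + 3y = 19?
d = |5(-11) + 3(-13) + 0(12) - (19)| / √(5² + 3² + 0²) = 113/√34 = 19.38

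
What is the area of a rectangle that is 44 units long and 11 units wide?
Area = length * width
Area = 44 * 11
Area = 484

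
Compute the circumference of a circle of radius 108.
Circumference = 2 * pi * r
Circumference = 2 * pi * 108
Circumference = 678.58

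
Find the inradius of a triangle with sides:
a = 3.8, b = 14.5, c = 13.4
s = (a+b+c)/2 = (3.8+14.5+13.4)/2 = 15.85
Area = √(s(s-a)(s-b)(s-c)) = √(15.85·12.05·1.35·2.45) = 25.1338
r = Area/s = 25.1338/15.85 = 1.586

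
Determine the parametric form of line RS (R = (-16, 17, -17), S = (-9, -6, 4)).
Direction vector d = S - R = (7, -23, 21)
x = -16 + 7t, y = 17 - 23t, z = -17 + 21t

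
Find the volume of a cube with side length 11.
Volume = s³
Volume = 11³
Volume = 1331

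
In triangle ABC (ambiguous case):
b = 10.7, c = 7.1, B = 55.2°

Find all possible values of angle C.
sin(C)/c = sin(B)/b  →  sin(C) = c·sin(B)/b = 7.1·sin(55.2°)/10.7 = 0.544875
C₁ = arcsin(0.544875) = 33.02°,  C₂ = 180° - C₁ = 146.98°
Check C₂: A = 180° - 55.2° - 146.98° = -22.18° ≤ 0, rejected
C = 33.02° (one solution)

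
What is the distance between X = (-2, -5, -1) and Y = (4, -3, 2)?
d = √[(6)² + (2)² + (3)²] = √49 = 7.0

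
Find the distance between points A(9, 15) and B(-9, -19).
Using the distance formula: d = sqrt((x₂-x₁)² + (y₂-y₁)²)
dx = (-9) - 9 = -18
dy = (-19) - 15 = -34
d = sqrt((-18)² + (-34)²) = sqrt(324 + 1156) = sqrt(1480) = 38.47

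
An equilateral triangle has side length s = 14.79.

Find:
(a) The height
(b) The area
(a) Height h = s·√3/2 = 14.79·√3/2 = 12.81
(b) Area = (√3/4)·s² = (√3/4)·14.79² = (√3/4)·218.744 = 94.72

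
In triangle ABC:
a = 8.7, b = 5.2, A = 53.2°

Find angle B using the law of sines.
sin(B)/b = sin(A)/a
sin(B) = b·sin(A)/a = 5.2·sin(53.2°)/8.7 = 0.478598
B = arcsin(0.478598) = 28.59°  (b ≤ a, so B ≤ A and the acute solution is unique)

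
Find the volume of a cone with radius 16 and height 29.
Volume = (1/3) * pi * r² * h
Volume = (1/3) * pi * 16² * 29
Volume = (1/3) * pi * 256 * 29
Volume = (1/3) * pi * 7424
Volume = 7774.39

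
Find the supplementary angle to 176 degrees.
Supplementary angles sum to 180 degrees.
Other angle = 180 - 176
Other angle = 4 degrees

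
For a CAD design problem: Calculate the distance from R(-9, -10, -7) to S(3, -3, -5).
d = √[(12)² + (7)² + (2)²] = √197 = 14.04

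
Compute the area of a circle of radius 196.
Area = pi * r²
Area = pi * 196²
Area = pi * 38416
Area = 120687.42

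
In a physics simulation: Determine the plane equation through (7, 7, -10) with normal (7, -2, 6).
d = n·P = (7)(7) + (-2)(7) + (6)(-10) = -25
Plane: 7x - 2y + 6z = -25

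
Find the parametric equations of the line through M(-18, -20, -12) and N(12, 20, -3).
Direction vector d = N - M = (30, 40, 9)
x = -18 + 30t, y = -20 + 40t, z = -12 + 9t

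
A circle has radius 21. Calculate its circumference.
Circumference = 2 * pi * r
Circumference = 2 * pi * 21
Circumference = 131.95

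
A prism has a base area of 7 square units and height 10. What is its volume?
Volume = base area * height
Volume = 7 * 10
Volume = 70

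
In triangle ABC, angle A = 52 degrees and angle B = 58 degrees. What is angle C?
Sum of angles in a triangle = 180 degrees
Third angle = 180 - 52 - 58
Third angle = 70 degrees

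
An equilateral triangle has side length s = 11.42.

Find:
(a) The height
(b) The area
(a) Height h = s·√3/2 = 11.42·√3/2 = 9.89
(b) Area = (√3/4)·s² = (√3/4)·11.42² = (√3/4)·130.416 = 56.47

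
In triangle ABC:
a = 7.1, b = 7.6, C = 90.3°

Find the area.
Using A = ½ab·sin(C):
A = ½·7.1·7.6·sin(90.3°) = ½·53.96·0.999986 = 26.98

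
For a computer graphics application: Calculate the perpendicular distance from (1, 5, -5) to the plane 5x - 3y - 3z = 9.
d = |5(1) + (-3)(5) + (-3)(-5) - (9)| / √(5² + (-3)² + (-3)²) = 4/√43 = 0.61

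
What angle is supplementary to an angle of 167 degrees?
Supplementary angles sum to 180 degrees.
Other angle = 180 - 167
Other angle = 13 degrees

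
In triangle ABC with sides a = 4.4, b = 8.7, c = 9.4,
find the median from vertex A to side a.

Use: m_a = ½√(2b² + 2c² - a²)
m_a = ½√(2·8.7² + 2·9.4² - 4.4²)
m_a = ½√(151.38 + 176.72 - 19.36) = ½√308.74 = 8.785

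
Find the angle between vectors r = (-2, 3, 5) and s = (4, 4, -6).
r·s = -26, |r|² = 38, |s|² = 68
cos θ = -26/√2584 ≈ -0.5115
θ ≈ 120.8°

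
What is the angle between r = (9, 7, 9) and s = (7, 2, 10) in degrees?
r·s = 167, |r|² = 211, |s|² = 153
cos θ = 167/√32283 ≈ 0.9295
θ ≈ 21.65°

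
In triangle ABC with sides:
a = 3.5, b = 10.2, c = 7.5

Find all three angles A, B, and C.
By the law of cosines:
cos(A) = (b² + c² - a²)/(2bc) = 0.967582  →  A = 14.63°
cos(B) = (a² + c² - b²)/(2ac) = -0.676952  →  B = 132.6°
cos(C) = (a² + b² - c²)/(2ab) = 0.840896  →  C = 32.77°
Check: A + B + C = 180.0° ✓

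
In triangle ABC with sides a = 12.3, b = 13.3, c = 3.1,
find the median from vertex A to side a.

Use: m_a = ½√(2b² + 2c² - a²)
m_a = ½√(2·13.3² + 2·3.1² - 12.3²)
m_a = ½√(353.78 + 19.22 - 151.29) = ½√221.71 = 7.445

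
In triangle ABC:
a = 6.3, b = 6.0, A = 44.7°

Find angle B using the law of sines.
sin(B)/b = sin(A)/a
sin(B) = b·sin(A)/a = 6.0·sin(44.7°)/6.3 = 0.669900
B = arcsin(0.669900) = 42.06°  (b ≤ a, so B ≤ A and the acute solution is unique)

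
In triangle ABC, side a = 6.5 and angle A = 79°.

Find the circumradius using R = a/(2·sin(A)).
R = a/(2·sin(A)) = 6.5/(2·sin(79°))
R = 6.5/(2·0.981627) = 6.5/1.963254 = 3.311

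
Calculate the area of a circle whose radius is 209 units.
Area = pi * r²
Area = pi * 209²
Area = pi * 43681
Area = 137227.91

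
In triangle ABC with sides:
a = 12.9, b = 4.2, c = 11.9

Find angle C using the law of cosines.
cos(C) = (a² + b² - c²)/(2ab)
cos(C) = (12.9² + 4.2² - 11.9²)/(2·12.9·4.2) = 42.44/108.36 = 0.391657
C = arccos(0.391657) = 66.94°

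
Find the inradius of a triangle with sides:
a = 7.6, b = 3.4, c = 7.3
s = (a+b+c)/2 = (7.6+3.4+7.3)/2 = 9.15
Area = √(s(s-a)(s-b)(s-c)) = √(9.15·1.55·5.75·1.85) = 12.2828
r = Area/s = 12.2828/9.15 = 1.342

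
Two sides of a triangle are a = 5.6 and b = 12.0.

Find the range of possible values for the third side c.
By the triangle inequality: |a - b| < c < a + b
|5.6 - 12.0| < c < 5.6 + 12.0
6.4 < c < 17.6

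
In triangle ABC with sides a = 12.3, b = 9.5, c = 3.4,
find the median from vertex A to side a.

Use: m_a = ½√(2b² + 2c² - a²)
m_a = ½√(2·9.5² + 2·3.4² - 12.3²)
m_a = ½√(180.5 + 23.12 - 151.29) = ½√52.33 = 3.617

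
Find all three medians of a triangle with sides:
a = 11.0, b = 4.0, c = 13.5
Using m_x = ½√(2y² + 2z² - x²):
m_a = ½√(2·4.0² + 2·13.5² - 11.0²) = ½√275.5 = 8.299
m_b = ½√(2·11.0² + 2·13.5² - 4.0²) = ½√590.5 = 12.15
m_c = ½√(2·11.0² + 2·4.0² - 13.5²) = ½√91.75 = 4.789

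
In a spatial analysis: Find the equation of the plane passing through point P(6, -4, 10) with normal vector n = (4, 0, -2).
d = n·P = (4)(6) + (0)(-4) + (-2)(10) = 4
Plane: 4x - 2z = 4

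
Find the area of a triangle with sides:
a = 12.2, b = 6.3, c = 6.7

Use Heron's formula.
s = (a+b+c)/2 = (12.2+6.3+6.7)/2 = 12.6
A = √(s(s-a)(s-b)(s-c)) = √(12.6·0.4·6.3·5.9)
A = √187.337 = 13.69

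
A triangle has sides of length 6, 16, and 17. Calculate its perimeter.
Perimeter = sum of all sides
Perimeter = 6 + 16 + 17
Perimeter = 39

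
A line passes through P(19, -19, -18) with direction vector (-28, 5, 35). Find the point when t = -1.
P(-1) = (19 + (-28)(-1), -19 + 5(-1), -18 + 35(-1)) = (47, -24, -53)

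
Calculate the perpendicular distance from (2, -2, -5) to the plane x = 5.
d = |1(2) + 0(-2) + 0(-5) - (5)| / √(1² + 0² + 0²) = 3/√1 = 3.0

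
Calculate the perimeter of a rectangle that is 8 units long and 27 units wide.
Perimeter = 2 * (length + width)
Perimeter = 2 * (8 + 27)
Perimeter = 2 * 35
Perimeter = 70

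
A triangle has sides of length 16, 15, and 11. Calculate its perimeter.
Perimeter = sum of all sides
Perimeter = 16 + 15 + 11
Perimeter = 42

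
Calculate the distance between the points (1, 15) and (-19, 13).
Using the distance formula: d = sqrt((x₂-x₁)² + (y₂-y₁)²)
dx = (-19) - 1 = -20
dy = 13 - 15 = -2
d = sqrt((-20)² + (-2)²) = sqrt(400 + 4) = sqrt(404) = 20.10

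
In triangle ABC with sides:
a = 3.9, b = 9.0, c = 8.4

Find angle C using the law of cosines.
cos(C) = (a² + b² - c²)/(2ab)
cos(C) = (3.9² + 9.0² - 8.4²)/(2·3.9·9.0) = 25.65/70.2 = 0.365385
C = arccos(0.365385) = 68.57°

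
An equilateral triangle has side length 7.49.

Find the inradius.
For an equilateral triangle, r = s/(2√3) where s is the side.
r = 7.49/(2√3) = 7.49/3.464102 = 2.162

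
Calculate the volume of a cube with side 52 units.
Volume = s³
Volume = 52³
Volume = 140608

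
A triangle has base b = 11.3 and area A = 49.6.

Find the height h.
A = ½bh  →  h = 2A/b
h = 2·49.6/11.3 = 8.779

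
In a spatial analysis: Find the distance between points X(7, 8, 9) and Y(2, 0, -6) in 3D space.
d = √[(-5)² + (-8)² + (-15)²] = √314 = 17.72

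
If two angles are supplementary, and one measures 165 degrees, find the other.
Supplementary angles sum to 180 degrees.
Other angle = 180 - 165
Other angle = 15 degrees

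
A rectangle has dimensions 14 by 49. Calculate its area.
Area = length * width
Area = 14 * 49
Area = 686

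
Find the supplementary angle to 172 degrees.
Supplementary angles sum to 180 degrees.
Other angle = 180 - 172
Other angle = 8 degrees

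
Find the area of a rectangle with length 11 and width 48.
Area = length * width
Area = 11 * 48
Area = 528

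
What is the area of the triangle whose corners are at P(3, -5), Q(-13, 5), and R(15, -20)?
Using the coordinate formula: Area = (1/2)|x₁(y₂-y₃) + x₂(y₃-y₁) + x₃(y₁-y₂)|
Area = (1/2)|3(5-(-20)) + (-13)((-20)-(-5)) + 15((-5)-5)|
Area = (1/2)|3*25 + (-13)*(-15) + 15*(-10)|
Area = (1/2)|75 + 195 + (-150)|
Area = (1/2)*120 = 60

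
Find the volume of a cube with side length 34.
Volume = s³
Volume = 34³
Volume = 39304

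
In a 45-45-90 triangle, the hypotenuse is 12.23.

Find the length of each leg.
In a 45-45-90 triangle, hypotenuse = leg·√2  →  leg = hypotenuse/√2
leg = 12.23/√2 = 8.648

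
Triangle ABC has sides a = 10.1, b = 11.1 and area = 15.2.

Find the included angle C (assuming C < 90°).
Area = ½ab·sin(C)  →  sin(C) = 2·Area/(ab)
sin(C) = 2·15.2/(10.1·11.1) = 0.271162
C = arcsin(0.271162) = 15.73°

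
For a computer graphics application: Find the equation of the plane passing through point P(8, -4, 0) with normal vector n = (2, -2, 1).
d = n·P = (2)(8) + (-2)(-4) + (1)(0) = 24
Plane: 2x - 2y + z = 24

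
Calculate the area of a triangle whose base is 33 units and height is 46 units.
Area = (1/2) * base * height
Area = (1/2) * 33 * 46
Area = 759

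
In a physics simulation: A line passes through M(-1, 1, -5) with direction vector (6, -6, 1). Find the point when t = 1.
P(1) = (-1 + 6(1), 1 + (-6)(1), -5 + 1(1)) = (5, -5, -4)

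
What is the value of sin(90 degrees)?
sin(90 degrees) = 1
Decimal approximation: 1.0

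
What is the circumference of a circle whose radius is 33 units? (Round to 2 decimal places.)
Circumference = 2 * pi * r
Circumference = 2 * pi * 33
Circumference = 207.35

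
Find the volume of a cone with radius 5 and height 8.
Volume = (1/3) * pi * r² * h
Volume = (1/3) * pi * 5² * 8
Volume = (1/3) * pi * 25 * 8
Volume = (1/3) * pi * 200
Volume = 209.44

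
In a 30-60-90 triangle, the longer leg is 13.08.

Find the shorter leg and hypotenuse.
In a 30-60-90 triangle, sides are in ratio 1 : √3 : 2.
Long leg = short leg·√3  →  short leg = 13.08/√3 = 7.552
Hypotenuse = 2·(short leg) = 2·13.08/√3 = 15.1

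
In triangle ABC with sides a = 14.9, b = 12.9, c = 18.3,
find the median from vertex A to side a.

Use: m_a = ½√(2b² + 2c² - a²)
m_a = ½√(2·12.9² + 2·18.3² - 14.9²)
m_a = ½√(332.82 + 669.78 - 222.01) = ½√780.59 = 13.97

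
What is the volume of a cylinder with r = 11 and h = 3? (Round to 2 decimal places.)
Volume = pi * r² * h
Volume = pi * 11² * 3
Volume = pi * 121 * 3
Volume = pi * 363
Volume = 1140.40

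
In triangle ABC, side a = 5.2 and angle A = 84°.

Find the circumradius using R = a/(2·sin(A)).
R = a/(2·sin(A)) = 5.2/(2·sin(84°))
R = 5.2/(2·0.994522) = 5.2/1.989044 = 2.614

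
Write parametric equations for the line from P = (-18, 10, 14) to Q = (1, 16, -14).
Direction vector d = Q - P = (19, 6, -28)
x = -18 + 19t, y = 10 + 6t, z = 14 - 28t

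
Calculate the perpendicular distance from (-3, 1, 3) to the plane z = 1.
d = |0(-3) + 0(1) + 1(3) - (1)| / √(0² + 0² + 1²) = 2/√1 = 2.0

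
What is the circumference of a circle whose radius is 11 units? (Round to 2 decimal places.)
Circumference = 2 * pi * r
Circumference = 2 * pi * 11
Circumference = 69.12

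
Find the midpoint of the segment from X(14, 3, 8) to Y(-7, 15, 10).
Midpoint = ((14-7)/2, (3+15)/2, (8+10)/2) = (3.5, 9, 9)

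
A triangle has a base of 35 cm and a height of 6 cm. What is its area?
Area = (1/2) * base * height
Area = (1/2) * 35 * 6
Area = 105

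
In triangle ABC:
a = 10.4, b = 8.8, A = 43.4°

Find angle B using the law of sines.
sin(B)/b = sin(A)/a
sin(B) = b·sin(A)/a = 8.8·sin(43.4°)/10.4 = 0.581382
B = arcsin(0.581382) = 35.55°  (b ≤ a, so B ≤ A and the acute solution is unique)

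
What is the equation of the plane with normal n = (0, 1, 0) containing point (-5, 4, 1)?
d = n·P = (0)(-5) + (1)(4) + (0)(1) = 4
Plane: y = 4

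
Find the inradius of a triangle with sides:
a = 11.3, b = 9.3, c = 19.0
s = (a+b+c)/2 = (11.3+9.3+19.0)/2 = 19.8
Area = √(s(s-a)(s-b)(s-c)) = √(19.8·8.5·10.5·0.8) = 37.5995
r = Area/s = 37.5995/19.8 = 1.899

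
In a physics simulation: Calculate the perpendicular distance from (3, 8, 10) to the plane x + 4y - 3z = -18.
d = |1(3) + 4(8) + (-3)(10) - (-18)| / √(1² + 4² + (-3)²) = 23/√26 = 4.511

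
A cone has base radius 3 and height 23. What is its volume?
Volume = (1/3) * pi * r² * h
Volume = (1/3) * pi * 3² * 23
Volume = (1/3) * pi * 9 * 23
Volume = (1/3) * pi * 207
Volume = 216.77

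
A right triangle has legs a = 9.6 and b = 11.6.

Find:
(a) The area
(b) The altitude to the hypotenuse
(a) Area = ½ab = ½·9.6·11.6 = 55.68
(b) Hypotenuse c = √(9.6² + 11.6²) = √226.72 = 15.0572
    Area = ½·c·h_c  →  h_c = 2·Area/c = 2·55.68/15.0572 = 7.396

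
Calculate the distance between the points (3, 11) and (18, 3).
Using the distance formula: d = sqrt((x₂-x₁)² + (y₂-y₁)²)
dx = 18 - 3 = 15
dy = 3 - 11 = -8
d = sqrt(15² + (-8)²) = sqrt(225 + 64) = sqrt(289) = 17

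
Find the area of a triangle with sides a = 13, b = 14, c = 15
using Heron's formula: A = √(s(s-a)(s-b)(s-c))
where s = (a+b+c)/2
s = (13+14+15)/2 = 21
A = √(21·8·7·6) = √7056 = 84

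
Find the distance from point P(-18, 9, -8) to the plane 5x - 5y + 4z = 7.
d = |5(-18) + (-5)(9) + 4(-8) - (7)| / √(5² + (-5)² + 4²) = 174/√66 = 21.42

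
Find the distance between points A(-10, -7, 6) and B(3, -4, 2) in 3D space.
d = √[(13)² + (3)² + (-4)²] = √194 = 13.93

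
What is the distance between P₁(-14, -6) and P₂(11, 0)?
Using the distance formula: d = sqrt((x₂-x₁)² + (y₂-y₁)²)
dx = 11 - (-14) = 25
dy = 0 - (-6) = 6
d = sqrt(25² + 6²) = sqrt(625 + 36) = sqrt(661) = 25.71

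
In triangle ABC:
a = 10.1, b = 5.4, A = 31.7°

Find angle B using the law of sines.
sin(B)/b = sin(A)/a
sin(B) = b·sin(A)/a = 5.4·sin(31.7°)/10.1 = 0.280945
B = arcsin(0.280945) = 16.32°  (b ≤ a, so B ≤ A and the acute solution is unique)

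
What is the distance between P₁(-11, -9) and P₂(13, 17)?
Using the distance formula: d = sqrt((x₂-x₁)² + (y₂-y₁)²)
dx = 13 - (-11) = 24
dy = 17 - (-9) = 26
d = sqrt(24² + 26²) = sqrt(576 + 676) = sqrt(1252) = 35.38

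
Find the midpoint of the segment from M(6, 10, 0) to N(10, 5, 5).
Midpoint = ((6+10)/2, (10+5)/2, (0+5)/2) = (8, 7.5, 2.5)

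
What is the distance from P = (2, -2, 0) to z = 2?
d = |0(2) + 0(-2) + 1(0) - (2)| / √(0² + 0² + 1²) = 2/√1 = 2.0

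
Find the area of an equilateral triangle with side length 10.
Area = (sqrt(3)/4) * s²
Area = (sqrt(3)/4) * 10²
Area = (sqrt(3)/4) * 100
Area = 43.30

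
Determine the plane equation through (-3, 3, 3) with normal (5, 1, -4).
d = n·P = (5)(-3) + (1)(3) + (-4)(3) = -24
Plane: 5x + y - 4z = -24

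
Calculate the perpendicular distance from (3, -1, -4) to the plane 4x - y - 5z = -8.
d = |4(3) + (-1)(-1) + (-5)(-4) - (-8)| / √(4² + (-1)² + (-5)²) = 41/√42 = 6.326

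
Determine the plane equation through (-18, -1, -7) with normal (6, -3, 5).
d = n·P = (6)(-18) + (-3)(-1) + (5)(-7) = -140
Plane: 6x - 3y + 5z = -140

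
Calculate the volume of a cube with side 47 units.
Volume = s³
Volume = 47³
Volume = 103823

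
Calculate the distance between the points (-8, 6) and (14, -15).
Using the distance formula: d = sqrt((x₂-x₁)² + (y₂-y₁)²)
dx = 14 - (-8) = 22
dy = (-15) - 6 = -21
d = sqrt(22² + (-21)²) = sqrt(484 + 441) = sqrt(925) = 30.41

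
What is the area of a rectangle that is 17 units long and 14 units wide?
Area = length * width
Area = 17 * 14
Area = 238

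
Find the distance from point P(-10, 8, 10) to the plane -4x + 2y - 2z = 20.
d = |(-4)(-10) + 2(8) + (-2)(10) - (20)| / √((-4)² + 2² + (-2)²) = 16/√24 = 3.266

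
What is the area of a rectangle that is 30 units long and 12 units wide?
Area = length * width
Area = 30 * 12
Area = 360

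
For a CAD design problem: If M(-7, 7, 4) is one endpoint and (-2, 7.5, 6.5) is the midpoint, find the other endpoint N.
N = (2×(-2) - (-7), 2×7.5 - 7, 2×6.5 - 4) = (3, 8, 9)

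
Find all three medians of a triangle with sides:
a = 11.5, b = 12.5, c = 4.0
Using m_x = ½√(2y² + 2z² - x²):
m_a = ½√(2·12.5² + 2·4.0² - 11.5²) = ½√212.25 = 7.284
m_b = ½√(2·11.5² + 2·4.0² - 12.5²) = ½√140.25 = 5.921
m_c = ½√(2·11.5² + 2·12.5² - 4.0²) = ½√561 = 11.84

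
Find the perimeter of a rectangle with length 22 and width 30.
Perimeter = 2 * (length + width)
Perimeter = 2 * (22 + 30)
Perimeter = 2 * 52
Perimeter = 104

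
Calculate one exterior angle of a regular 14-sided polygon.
Exterior angle of a regular n-gon = 360/n
Exterior angle = 360/14
Exterior angle = 25.71 degrees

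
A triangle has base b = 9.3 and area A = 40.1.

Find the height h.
A = ½bh  →  h = 2A/b
h = 2·40.1/9.3 = 8.624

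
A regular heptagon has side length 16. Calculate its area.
For a regular 7-gon with side length s = 16:
Apothem a = s / (2*tan(pi/7)) = 16 / (2*tan(pi/7)) ≈ 16.6122
Perimeter P = 7 * 16 = 112
Area = (1/2) * P * a = (1/2) * 112 * 16.6122 = 930.28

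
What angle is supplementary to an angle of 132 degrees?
Supplementary angles sum to 180 degrees.
Other angle = 180 - 132
Other angle = 48 degrees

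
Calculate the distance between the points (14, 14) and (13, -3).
Using the distance formula: d = sqrt((x₂-x₁)² + (y₂-y₁)²)
dx = 13 - 14 = -1
dy = (-3) - 14 = -17
d = sqrt((-1)² + (-17)²) = sqrt(1 + 289) = sqrt(290) = 17.03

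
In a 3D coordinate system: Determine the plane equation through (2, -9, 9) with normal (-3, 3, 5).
d = n·P = (-3)(2) + (3)(-9) + (5)(9) = 12
Plane: -3x + 3y + 5z = 12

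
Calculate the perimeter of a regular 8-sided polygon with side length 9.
Perimeter = number of sides * side length
Perimeter = 8 * 9
Perimeter = 72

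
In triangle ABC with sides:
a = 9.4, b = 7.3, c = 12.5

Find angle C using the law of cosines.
cos(C) = (a² + b² - c²)/(2ab)
cos(C) = (9.4² + 7.3² - 12.5²)/(2·9.4·7.3) = -14.6/137.24 = -0.106383
C = arccos(-0.106383) = 96.11°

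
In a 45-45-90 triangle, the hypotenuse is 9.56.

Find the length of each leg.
In a 45-45-90 triangle, hypotenuse = leg·√2  →  leg = hypotenuse/√2
leg = 9.56/√2 = 6.76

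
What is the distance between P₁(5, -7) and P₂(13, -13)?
Using the distance formula: d = sqrt((x₂-x₁)² + (y₂-y₁)²)
dx = 13 - 5 = 8
dy = (-13) - (-7) = -6
d = sqrt(8² + (-6)²) = sqrt(64 + 36) = sqrt(100) = 10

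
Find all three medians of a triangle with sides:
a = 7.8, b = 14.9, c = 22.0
Using m_x = ½√(2y² + 2z² - x²):
m_a = ½√(2·14.9² + 2·22.0² - 7.8²) = ½√1351.18 = 18.38
m_b = ½√(2·7.8² + 2·22.0² - 14.9²) = ½√867.67 = 14.73
m_c = ½√(2·7.8² + 2·14.9² - 22.0²) = ½√81.7 = 4.519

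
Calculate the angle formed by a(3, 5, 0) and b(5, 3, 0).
a·b = 30, |a|² = 34, |b|² = 34
cos θ = 30/√1156 ≈ 0.8824
θ ≈ 28.07°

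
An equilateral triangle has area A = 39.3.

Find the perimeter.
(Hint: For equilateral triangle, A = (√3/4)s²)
A = (√3/4)s²  →  s² = 4A/√3 = 4·39.3/√3 = 90.7595
s = 9.52678
Perimeter = 3s = 28.58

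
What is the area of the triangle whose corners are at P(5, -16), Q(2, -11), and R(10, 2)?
Using the coordinate formula: Area = (1/2)|x₁(y₂-y₃) + x₂(y₃-y₁) + x₃(y₁-y₂)|
Area = (1/2)|5((-11)-2) + 2(2-(-16)) + 10((-16)-(-11))|
Area = (1/2)|5*(-13) + 2*18 + 10*(-5)|
Area = (1/2)|(-65) + 36 + (-50)|
Area = (1/2)*79 = 39.50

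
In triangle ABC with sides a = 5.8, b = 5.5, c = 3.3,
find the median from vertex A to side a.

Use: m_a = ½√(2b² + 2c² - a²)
m_a = ½√(2·5.5² + 2·3.3² - 5.8²)
m_a = ½√(60.5 + 21.78 - 33.64) = ½√48.64 = 3.487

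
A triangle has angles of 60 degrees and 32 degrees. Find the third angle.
Sum of angles in a triangle = 180 degrees
Third angle = 180 - 60 - 32
Third angle = 88 degrees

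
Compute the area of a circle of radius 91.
Area = pi * r²
Area = pi * 91²
Area = pi * 8281
Area = 26015.53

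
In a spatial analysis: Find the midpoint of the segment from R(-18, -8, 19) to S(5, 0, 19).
Midpoint = ((-18+5)/2, (-8+0)/2, (19+19)/2) = (-6.5, -4, 19)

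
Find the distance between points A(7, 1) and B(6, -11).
Using the distance formula: d = sqrt((x₂-x₁)² + (y₂-y₁)²)
dx = 6 - 7 = -1
dy = (-11) - 1 = -12
d = sqrt((-1)² + (-12)²) = sqrt(1 + 144) = sqrt(145) = 12.04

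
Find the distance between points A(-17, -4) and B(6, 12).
Using the distance formula: d = sqrt((x₂-x₁)² + (y₂-y₁)²)
dx = 6 - (-17) = 23
dy = 12 - (-4) = 16
d = sqrt(23² + 16²) = sqrt(529 + 256) = sqrt(785) = 28.02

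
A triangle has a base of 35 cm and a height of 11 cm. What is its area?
Area = (1/2) * base * height
Area = (1/2) * 35 * 11
Area = 192.50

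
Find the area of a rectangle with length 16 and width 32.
Area = length * width
Area = 16 * 32
Area = 512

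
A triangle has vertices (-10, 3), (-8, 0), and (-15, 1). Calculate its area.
Using the coordinate formula: Area = (1/2)|x₁(y₂-y₃) + x₂(y₃-y₁) + x₃(y₁-y₂)|
Area = (1/2)|(-10)(0-1) + (-8)(1-3) + (-15)(3-0)|
Area = (1/2)|(-10)*(-1) + (-8)*(-2) + (-15)*3|
Area = (1/2)|10 + 16 + (-45)|
Area = (1/2)*19 = 9.50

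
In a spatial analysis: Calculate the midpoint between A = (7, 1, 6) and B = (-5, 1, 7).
Midpoint = ((7-5)/2, (1+1)/2, (6+7)/2) = (1, 1, 6.5)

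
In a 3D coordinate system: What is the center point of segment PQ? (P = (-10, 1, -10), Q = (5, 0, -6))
Midpoint = ((-10+5)/2, (1+0)/2, (-10-6)/2) = (-2.5, 0.5, -8)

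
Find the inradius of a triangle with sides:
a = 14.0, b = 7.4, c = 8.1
s = (a+b+c)/2 = (14.0+7.4+8.1)/2 = 14.75
Area = √(s(s-a)(s-b)(s-c)) = √(14.75·0.75·7.35·6.65) = 23.2531
r = Area/s = 23.2531/14.75 = 1.576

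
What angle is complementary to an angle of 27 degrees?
Complementary angles sum to 90 degrees.
Other angle = 90 - 27
Other angle = 63 degrees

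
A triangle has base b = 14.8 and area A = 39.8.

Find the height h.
A = ½bh  →  h = 2A/b
h = 2·39.8/14.8 = 5.378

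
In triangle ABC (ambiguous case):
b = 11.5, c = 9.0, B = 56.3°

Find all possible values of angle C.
sin(C)/c = sin(B)/b  →  sin(C) = c·sin(B)/b = 9.0·sin(56.3°)/11.5 = 0.651095
C₁ = arcsin(0.651095) = 40.62°,  C₂ = 180° - C₁ = 139.38°
Check C₂: A = 180° - 56.3° - 139.38° = -15.68° ≤ 0, rejected
C = 40.62° (one solution)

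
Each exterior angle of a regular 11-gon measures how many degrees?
Exterior angle of a regular n-gon = 360/n
Exterior angle = 360/11
Exterior angle = 32.73 degrees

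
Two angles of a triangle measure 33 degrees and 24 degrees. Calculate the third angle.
Sum of angles in a triangle = 180 degrees
Third angle = 180 - 33 - 24
Third angle = 123 degrees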